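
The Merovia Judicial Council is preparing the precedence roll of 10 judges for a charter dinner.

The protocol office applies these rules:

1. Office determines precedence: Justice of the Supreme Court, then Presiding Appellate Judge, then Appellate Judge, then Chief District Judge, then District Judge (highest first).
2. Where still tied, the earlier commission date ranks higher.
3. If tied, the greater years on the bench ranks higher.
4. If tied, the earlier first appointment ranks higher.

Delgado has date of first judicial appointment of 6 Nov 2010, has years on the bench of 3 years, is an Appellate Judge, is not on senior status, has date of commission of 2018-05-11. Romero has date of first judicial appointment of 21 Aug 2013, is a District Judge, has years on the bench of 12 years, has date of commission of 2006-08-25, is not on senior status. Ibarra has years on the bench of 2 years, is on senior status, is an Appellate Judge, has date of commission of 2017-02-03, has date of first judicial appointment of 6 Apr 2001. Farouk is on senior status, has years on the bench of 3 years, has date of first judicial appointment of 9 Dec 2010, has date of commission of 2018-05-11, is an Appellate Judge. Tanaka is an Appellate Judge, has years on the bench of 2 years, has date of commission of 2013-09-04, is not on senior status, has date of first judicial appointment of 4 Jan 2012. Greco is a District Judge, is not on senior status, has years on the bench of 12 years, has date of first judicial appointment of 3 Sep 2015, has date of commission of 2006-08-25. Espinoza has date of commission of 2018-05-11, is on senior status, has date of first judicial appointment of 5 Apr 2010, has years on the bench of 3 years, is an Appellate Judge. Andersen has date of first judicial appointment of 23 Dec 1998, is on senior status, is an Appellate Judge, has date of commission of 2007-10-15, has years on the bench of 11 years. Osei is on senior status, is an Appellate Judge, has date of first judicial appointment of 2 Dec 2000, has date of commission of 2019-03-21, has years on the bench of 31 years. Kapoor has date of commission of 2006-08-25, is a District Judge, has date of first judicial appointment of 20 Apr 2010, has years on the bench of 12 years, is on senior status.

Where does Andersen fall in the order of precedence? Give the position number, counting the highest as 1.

1

By office: Andersen, Tanaka, Ibarra, Espinoza, Delgado, Farouk and Osei (Appellate Judge); then Kapoor, Romero and Greco (District Judge).
Among Andersen, Tanaka, Ibarra, Espinoza, Delgado, Farouk and Osei, by date of commission (earlier first): Andersen (2007-10-15) before Tanaka (2013-09-04) before Ibarra (2017-02-03) before Espinoza, Delgado and Farouk (2018-05-11) before Osei (2019-03-21).
Espinoza, Delgado and Farouk all have years on the bench 3 years, so the next rule applies.
Among Espinoza, Delgado and Farouk, by date of first judicial appointment (earlier first): Espinoza (5 Apr 2010) before Delgado (6 Nov 2010) before Farouk (9 Dec 2010).
Kapoor, Romero and Greco all have date of commission 2006-08-25, so the next rule applies.
Kapoor, Romero and Greco all have years on the bench 12 years, so the next rule applies.
Among Kapoor, Romero and Greco, by date of first judicial appointment (earlier first): Kapoor (20 Apr 2010) before Romero (21 Aug 2013) before Greco (3 Sep 2015).
Order: Andersen, Tanaka, Ibarra, Espinoza, Delgado, Farouk, Osei, Kapoor, Romero, Greco. So position 1.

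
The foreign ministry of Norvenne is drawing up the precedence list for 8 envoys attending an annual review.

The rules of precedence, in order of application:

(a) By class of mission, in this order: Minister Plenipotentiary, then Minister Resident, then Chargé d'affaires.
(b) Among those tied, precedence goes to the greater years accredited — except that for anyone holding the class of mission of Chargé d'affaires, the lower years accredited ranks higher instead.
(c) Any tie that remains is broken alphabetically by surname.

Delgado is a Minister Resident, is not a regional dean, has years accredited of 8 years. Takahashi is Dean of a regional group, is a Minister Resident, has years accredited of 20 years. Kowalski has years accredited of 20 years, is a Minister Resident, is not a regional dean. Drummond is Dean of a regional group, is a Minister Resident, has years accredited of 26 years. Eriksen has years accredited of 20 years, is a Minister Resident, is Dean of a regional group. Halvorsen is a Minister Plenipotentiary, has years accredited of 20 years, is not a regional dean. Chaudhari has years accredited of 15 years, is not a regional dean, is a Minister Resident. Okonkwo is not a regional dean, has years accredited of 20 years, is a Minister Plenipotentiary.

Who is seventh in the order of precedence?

Chaudhari

By class of mission: Halvorsen and Okonkwo (Minister Plenipotentiary); then Drummond, Eriksen, Kowalski, Takahashi, Chaudhari and Delgado (Minister Resident).
Halvorsen and Okonkwo both have years accredited 20 years, so the next rule applies.
Among Halvorsen and Okonkwo, alphabetically by surname: Halvorsen before Okonkwo.
Among Drummond, Eriksen, Kowalski, Takahashi, Chaudhari and Delgado, by years accredited (higher first): Drummond (26 years) before Eriksen, Kowalski and Takahashi (20 years) before Chaudhari (15 years) before Delgado (8 years).
Among Eriksen, Kowalski and Takahashi, alphabetically by surname: Eriksen before Kowalski before Takahashi.
Order: Halvorsen, Okonkwo, Drummond, Eriksen, Kowalski, Takahashi, Chaudhari, Delgado.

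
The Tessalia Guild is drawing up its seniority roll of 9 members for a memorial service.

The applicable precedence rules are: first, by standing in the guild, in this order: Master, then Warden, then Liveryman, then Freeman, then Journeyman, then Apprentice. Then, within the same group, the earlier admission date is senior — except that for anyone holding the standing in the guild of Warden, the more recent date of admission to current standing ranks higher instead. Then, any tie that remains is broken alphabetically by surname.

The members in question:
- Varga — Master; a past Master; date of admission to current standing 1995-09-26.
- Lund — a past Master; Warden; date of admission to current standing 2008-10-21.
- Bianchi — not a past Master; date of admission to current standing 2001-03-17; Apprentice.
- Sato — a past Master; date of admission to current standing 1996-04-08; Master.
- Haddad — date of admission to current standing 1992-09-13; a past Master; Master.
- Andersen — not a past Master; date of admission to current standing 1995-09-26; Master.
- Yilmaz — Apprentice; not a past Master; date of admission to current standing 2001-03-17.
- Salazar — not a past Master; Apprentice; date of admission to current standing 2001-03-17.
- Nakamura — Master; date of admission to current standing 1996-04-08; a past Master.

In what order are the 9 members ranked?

Haddad, Andersen, Varga, Nakamura, Sato, Lund, Bianchi, Salazar, Yilmaz

By standing in the guild: Haddad, Andersen, Varga, Nakamura and Sato (Master); then Lund (Warden); then Bianchi, Salazar and Yilmaz (Apprentice).
Among Haddad, Andersen, Varga, Nakamura and Sato, by date of admission to current standing (earlier first): Haddad (1992-09-13) before Andersen and Varga (1995-09-26) before Nakamura and Sato (1996-04-08).
Among Andersen and Varga, alphabetically by surname: Andersen before Varga.
Among Nakamura and Sato, alphabetically by surname: Nakamura before Sato.
Bianchi, Salazar and Yilmaz all have date of admission to current standing 2001-03-17, so the next rule applies.
Among Bianchi, Salazar and Yilmaz, alphabetically by surname: Bianchi before Salazar before Yilmaz.
Full order: Haddad, Andersen, Varga, Nakamura, Sato, Lund, Bianchi, Salazar, Yilmaz.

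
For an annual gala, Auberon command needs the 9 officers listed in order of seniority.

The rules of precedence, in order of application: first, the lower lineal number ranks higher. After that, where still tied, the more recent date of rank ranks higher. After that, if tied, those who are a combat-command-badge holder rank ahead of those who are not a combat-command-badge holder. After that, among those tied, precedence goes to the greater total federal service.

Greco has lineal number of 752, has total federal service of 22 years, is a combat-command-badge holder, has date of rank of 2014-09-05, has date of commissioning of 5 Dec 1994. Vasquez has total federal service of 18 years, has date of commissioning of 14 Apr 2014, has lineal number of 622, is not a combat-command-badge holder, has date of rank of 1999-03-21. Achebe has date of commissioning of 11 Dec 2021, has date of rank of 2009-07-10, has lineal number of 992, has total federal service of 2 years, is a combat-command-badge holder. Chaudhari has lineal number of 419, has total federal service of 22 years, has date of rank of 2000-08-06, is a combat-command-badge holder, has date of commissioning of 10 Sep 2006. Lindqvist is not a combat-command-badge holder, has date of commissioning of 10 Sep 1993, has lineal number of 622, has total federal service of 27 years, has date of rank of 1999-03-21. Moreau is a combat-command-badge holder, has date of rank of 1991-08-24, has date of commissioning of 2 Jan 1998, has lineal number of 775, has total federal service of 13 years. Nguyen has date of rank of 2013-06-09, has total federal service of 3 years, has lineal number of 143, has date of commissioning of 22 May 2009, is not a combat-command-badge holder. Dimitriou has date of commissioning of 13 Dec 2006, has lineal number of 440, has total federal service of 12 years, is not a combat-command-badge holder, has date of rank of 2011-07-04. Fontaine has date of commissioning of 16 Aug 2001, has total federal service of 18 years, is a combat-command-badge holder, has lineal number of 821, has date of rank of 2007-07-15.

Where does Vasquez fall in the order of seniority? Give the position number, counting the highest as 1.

By lineal number (lower first): Nguyen (143); then Chaudhari (419); then Dimitriou (440); then Lindqvist and Vasquez (both 622); then Greco (752); then Moreau (775); then Fontaine (821); then Achebe (992).
Lindqvist and Vasquez both have date of rank 1999-03-21, so the next rule applies.
Lindqvist and Vasquez are each not a combat-command-badge holder, so the next rule applies.
Among Lindqvist and Vasquez, by total federal service (higher first): Lindqvist (27 years) before Vasquez (18 years).
Order: Nguyen, Chaudhari, Dimitriou, Lindqvist, Vasquez, Greco, Moreau, Fontaine, Achebe. So position 5.

5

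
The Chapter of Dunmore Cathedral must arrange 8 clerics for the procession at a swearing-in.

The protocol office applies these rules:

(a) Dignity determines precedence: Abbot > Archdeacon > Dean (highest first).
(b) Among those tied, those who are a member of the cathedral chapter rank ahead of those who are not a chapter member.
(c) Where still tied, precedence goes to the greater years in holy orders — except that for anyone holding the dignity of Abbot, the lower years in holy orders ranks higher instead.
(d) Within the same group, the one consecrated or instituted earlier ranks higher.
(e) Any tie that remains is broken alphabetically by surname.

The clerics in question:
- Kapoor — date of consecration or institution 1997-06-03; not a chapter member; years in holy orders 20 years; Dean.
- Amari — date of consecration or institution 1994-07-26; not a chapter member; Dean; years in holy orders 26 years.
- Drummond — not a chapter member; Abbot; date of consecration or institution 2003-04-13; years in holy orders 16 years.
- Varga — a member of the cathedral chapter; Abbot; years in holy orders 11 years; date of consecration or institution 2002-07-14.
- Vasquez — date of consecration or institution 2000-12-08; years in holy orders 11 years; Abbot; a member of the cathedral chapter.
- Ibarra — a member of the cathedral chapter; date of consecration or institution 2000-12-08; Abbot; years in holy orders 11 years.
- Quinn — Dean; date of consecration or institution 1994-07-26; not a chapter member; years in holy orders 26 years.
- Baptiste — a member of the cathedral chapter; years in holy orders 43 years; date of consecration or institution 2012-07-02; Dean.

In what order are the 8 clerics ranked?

By dignity: Ibarra, Vasquez, Varga and Drummond (Abbot); then Baptiste, Amari, Quinn and Kapoor (Dean).
Among Ibarra, Vasquez, Varga and Drummond, a member of the cathedral chapter before not a chapter member: Ibarra, Vasquez and Varga (a member of the cathedral chapter) before Drummond (not a chapter member).
Ibarra, Vasquez and Varga all have years in holy orders 11 years, so the next rule applies.
Among Ibarra, Vasquez and Varga, by date of consecration or institution (earlier first): Ibarra and Vasquez (2000-12-08) before Varga (2002-07-14).
Among Ibarra and Vasquez, alphabetically by surname: Ibarra before Vasquez.
Among Baptiste, Amari, Quinn and Kapoor, a member of the cathedral chapter before not a chapter member: Baptiste (a member of the cathedral chapter) before Amari, Quinn and Kapoor (not a chapter member).
Among Amari, Quinn and Kapoor, by years in holy orders (higher first): Amari and Quinn (26 years) before Kapoor (20 years).
Amari and Quinn both have date of consecration or institution 1994-07-26, so the next rule applies.
Among Amari and Quinn, alphabetically by surname: Amari before Quinn.
Full order: Ibarra, Vasquez, Varga, Drummond, Baptiste, Amari, Quinn, Kapoor.

Ibarra, Vasquez, Varga, Drummond, Baptiste, Amari, Quinn, Kapoor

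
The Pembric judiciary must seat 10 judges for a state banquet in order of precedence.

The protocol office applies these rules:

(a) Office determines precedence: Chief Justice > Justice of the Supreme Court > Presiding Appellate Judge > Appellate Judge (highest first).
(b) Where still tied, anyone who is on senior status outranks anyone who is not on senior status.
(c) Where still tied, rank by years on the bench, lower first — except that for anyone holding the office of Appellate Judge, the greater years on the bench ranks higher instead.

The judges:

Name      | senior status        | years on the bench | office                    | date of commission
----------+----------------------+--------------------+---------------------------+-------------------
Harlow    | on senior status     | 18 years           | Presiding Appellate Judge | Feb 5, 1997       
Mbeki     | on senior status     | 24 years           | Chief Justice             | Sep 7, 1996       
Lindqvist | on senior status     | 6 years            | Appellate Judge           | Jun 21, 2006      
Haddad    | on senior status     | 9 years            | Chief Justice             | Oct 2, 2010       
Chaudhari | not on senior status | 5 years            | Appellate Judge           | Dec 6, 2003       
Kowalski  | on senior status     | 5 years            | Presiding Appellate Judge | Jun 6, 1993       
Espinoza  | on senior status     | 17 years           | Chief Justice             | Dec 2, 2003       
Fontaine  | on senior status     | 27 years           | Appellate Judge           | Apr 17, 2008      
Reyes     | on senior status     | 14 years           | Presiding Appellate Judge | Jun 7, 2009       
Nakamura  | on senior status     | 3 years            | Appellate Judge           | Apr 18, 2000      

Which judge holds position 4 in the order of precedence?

Kowalski

By office: Haddad, Espinoza and Mbeki (Chief Justice); then Kowalski, Reyes and Harlow (Presiding Appellate Judge); then Fontaine, Lindqvist, Nakamura and Chaudhari (Appellate Judge).
Haddad, Espinoza and Mbeki are each on senior status, so the next rule applies.
Among Haddad, Espinoza and Mbeki, by years on the bench (lower first): Haddad (9 years) before Espinoza (17 years) before Mbeki (24 years).
Kowalski, Reyes and Harlow are each on senior status, so the next rule applies.
Among Kowalski, Reyes and Harlow, by years on the bench (lower first): Kowalski (5 years) before Reyes (14 years) before Harlow (18 years).
Among Fontaine, Lindqvist, Nakamura and Chaudhari, on senior status before not on senior status: Fontaine, Lindqvist and Nakamura (on senior status) before Chaudhari (not on senior status).
Among Fontaine, Lindqvist and Nakamura, by years on the bench (higher first) (reversed rule for this group): Fontaine (27 years) before Lindqvist (6 years) before Nakamura (3 years).
Order: Haddad, Espinoza, Mbeki, Kowalski, Reyes, Harlow, Fontaine, Lindqvist, Nakamura, Chaudhari.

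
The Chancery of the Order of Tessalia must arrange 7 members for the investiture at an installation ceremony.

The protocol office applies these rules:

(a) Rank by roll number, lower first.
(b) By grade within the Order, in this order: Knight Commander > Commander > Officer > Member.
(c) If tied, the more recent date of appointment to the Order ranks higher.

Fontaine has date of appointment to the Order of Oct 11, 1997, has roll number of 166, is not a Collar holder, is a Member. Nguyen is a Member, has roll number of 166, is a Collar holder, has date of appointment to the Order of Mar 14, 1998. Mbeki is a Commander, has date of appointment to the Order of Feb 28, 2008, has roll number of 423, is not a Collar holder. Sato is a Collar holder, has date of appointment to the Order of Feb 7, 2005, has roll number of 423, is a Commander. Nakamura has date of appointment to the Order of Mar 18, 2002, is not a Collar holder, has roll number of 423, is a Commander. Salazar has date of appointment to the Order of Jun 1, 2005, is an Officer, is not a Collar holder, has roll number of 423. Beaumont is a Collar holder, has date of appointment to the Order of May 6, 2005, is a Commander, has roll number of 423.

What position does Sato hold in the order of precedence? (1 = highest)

By roll number (lower first): Nguyen and Fontaine (both 166); then Mbeki, Beaumont, Sato, Nakamura and Salazar (each 423).
Nguyen and Fontaine are each Member, so the next rule applies.
Among Nguyen and Fontaine, by date of appointment to the Order (later first): Nguyen (Mar 14, 1998) before Fontaine (Oct 11, 1997).
Among Mbeki, Beaumont, Sato, Nakamura and Salazar, by grade within the Order: Mbeki, Beaumont, Sato and Nakamura (Commander) before Salazar (Officer).
Among Mbeki, Beaumont, Sato and Nakamura, by date of appointment to the Order (later first): Mbeki (Feb 28, 2008) before Beaumont (May 6, 2005) before Sato (Feb 7, 2005) before Nakamura (Mar 18, 2002).
Order: Nguyen, Fontaine, Mbeki, Beaumont, Sato, Nakamura, Salazar. So position 5.

5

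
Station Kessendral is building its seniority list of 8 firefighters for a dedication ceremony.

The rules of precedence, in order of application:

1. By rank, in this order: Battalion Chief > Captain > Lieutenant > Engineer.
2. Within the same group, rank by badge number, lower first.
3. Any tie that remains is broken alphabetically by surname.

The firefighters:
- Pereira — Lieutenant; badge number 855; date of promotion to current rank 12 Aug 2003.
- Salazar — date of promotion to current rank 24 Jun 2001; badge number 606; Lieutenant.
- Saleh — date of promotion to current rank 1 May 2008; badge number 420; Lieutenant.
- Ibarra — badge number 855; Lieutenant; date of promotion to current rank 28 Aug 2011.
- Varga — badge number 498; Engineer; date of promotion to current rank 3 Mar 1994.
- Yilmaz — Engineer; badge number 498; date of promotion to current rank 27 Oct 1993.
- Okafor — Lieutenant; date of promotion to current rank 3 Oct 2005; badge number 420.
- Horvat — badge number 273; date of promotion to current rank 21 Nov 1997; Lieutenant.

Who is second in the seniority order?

Okafor

By rank: Horvat, Okafor, Saleh, Salazar, Ibarra and Pereira (Lieutenant); then Varga and Yilmaz (Engineer).
Among Horvat, Okafor, Saleh, Salazar, Ibarra and Pereira, by badge number (lower first): Horvat (273) before Okafor and Saleh (420) before Salazar (606) before Ibarra and Pereira (855).
Among Okafor and Saleh, alphabetically by surname: Okafor before Saleh.
Among Ibarra and Pereira, alphabetically by surname: Ibarra before Pereira.
Varga and Yilmaz both have badge number 498, so the next rule applies.
Among Varga and Yilmaz, alphabetically by surname: Varga before Yilmaz.
Order: Horvat, Okafor, Saleh, Salazar, Ibarra, Pereira, Varga, Yilmaz.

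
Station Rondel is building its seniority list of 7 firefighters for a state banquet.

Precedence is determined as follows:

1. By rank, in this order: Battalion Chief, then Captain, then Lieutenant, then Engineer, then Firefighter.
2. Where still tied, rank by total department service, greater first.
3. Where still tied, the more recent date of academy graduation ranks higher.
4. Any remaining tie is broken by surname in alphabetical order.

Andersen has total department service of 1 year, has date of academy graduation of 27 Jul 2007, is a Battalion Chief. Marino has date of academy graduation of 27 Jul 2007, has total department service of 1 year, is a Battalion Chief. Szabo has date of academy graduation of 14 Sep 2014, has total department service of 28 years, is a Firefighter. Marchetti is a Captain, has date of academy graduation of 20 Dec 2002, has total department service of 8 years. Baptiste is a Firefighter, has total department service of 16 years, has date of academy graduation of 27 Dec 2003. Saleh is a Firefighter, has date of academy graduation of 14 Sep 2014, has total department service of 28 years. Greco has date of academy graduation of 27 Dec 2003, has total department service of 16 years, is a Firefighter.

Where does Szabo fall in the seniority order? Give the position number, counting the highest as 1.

By rank: Andersen and Marino (Battalion Chief); then Marchetti (Captain); then Saleh, Szabo, Baptiste and Greco (Firefighter).
Andersen and Marino both have total department service 1 year, so the next rule applies.
Andersen and Marino both have date of academy graduation 27 Jul 2007, so the next rule applies.
Among Andersen and Marino, alphabetically by surname: Andersen before Marino.
Among Saleh, Szabo, Baptiste and Greco, by total department service (higher first): Saleh and Szabo (28 years) before Baptiste and Greco (16 years).
Saleh and Szabo both have date of academy graduation 14 Sep 2014, so the next rule applies.
Among Saleh and Szabo, alphabetically by surname: Saleh before Szabo.
Baptiste and Greco both have date of academy graduation 27 Dec 2003, so the next rule applies.
Among Baptiste and Greco, alphabetically by surname: Baptiste before Greco.
Order: Andersen, Marino, Marchetti, Saleh, Szabo, Baptiste, Greco. So position 5.

5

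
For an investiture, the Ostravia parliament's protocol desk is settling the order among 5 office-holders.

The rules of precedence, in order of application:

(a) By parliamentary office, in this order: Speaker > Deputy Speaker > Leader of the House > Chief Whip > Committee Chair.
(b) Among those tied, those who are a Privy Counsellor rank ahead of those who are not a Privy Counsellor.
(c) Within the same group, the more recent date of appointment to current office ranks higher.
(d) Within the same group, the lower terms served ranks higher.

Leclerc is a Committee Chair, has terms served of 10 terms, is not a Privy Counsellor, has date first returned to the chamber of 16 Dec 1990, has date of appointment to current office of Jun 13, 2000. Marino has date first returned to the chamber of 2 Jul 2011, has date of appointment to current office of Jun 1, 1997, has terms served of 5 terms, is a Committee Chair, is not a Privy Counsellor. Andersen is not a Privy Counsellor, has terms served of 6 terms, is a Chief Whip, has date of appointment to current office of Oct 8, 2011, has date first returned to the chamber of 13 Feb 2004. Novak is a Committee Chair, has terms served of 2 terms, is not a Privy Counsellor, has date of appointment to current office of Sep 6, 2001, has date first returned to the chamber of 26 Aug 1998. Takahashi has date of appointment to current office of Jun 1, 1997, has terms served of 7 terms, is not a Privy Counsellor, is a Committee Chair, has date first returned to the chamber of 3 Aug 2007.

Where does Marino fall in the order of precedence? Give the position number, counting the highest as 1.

4

By parliamentary office: Andersen (Chief Whip); then Novak, Leclerc, Marino and Takahashi (Committee Chair).
Novak, Leclerc, Marino and Takahashi are each not a Privy Counsellor, so the next rule applies.
Among Novak, Leclerc, Marino and Takahashi, by date of appointment to current office (later first): Novak (Sep 6, 2001) before Leclerc (Jun 13, 2000) before Marino and Takahashi (Jun 1, 1997).
Among Marino and Takahashi, by terms served (lower first): Marino (5 terms) before Takahashi (7 terms).
Order: Andersen, Novak, Leclerc, Marino, Takahashi. So position 4.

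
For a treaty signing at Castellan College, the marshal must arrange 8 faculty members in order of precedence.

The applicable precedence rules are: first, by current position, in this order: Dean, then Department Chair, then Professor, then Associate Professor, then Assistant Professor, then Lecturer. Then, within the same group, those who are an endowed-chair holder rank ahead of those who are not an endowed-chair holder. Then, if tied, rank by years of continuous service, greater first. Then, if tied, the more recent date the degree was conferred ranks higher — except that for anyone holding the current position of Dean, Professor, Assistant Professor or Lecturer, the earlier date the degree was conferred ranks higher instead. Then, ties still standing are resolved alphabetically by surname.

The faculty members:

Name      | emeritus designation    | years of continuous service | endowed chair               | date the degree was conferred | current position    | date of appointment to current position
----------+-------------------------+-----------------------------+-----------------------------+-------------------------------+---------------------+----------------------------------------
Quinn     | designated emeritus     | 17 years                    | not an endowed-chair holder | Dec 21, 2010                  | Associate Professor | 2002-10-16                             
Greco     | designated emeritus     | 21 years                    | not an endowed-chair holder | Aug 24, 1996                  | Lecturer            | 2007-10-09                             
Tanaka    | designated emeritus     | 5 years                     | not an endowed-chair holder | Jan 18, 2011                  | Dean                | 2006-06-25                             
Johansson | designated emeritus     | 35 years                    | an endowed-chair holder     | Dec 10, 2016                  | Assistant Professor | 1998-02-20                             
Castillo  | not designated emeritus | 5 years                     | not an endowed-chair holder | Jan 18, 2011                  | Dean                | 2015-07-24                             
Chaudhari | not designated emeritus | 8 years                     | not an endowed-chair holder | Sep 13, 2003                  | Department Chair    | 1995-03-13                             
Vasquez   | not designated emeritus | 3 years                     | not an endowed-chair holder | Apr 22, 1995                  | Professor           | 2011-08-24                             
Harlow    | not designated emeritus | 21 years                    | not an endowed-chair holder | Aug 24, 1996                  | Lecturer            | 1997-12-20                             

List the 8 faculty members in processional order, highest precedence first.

By current position: Castillo and Tanaka (Dean); then Chaudhari (Department Chair); then Vasquez (Professor); then Quinn (Associate Professor); then Johansson (Assistant Professor); then Greco and Harlow (Lecturer).
Castillo and Tanaka are each not an endowed-chair holder, so the next rule applies.
Castillo and Tanaka both have years of continuous service 5 years, so the next rule applies.
Castillo and Tanaka both have date the degree was conferred Jan 18, 2011, so the next rule applies.
Among Castillo and Tanaka, alphabetically by surname: Castillo before Tanaka.
Greco and Harlow are each not an endowed-chair holder, so the next rule applies.
Greco and Harlow both have years of continuous service 21 years, so the next rule applies.
Greco and Harlow both have date the degree was conferred Aug 24, 1996, so the next rule applies.
Among Greco and Harlow, alphabetically by surname: Greco before Harlow.
Full order: Castillo, Tanaka, Chaudhari, Vasquez, Quinn, Johansson, Greco, Harlow.

Castillo, Tanaka, Chaudhari, Vasquez, Quinn, Johansson, Greco, Harlow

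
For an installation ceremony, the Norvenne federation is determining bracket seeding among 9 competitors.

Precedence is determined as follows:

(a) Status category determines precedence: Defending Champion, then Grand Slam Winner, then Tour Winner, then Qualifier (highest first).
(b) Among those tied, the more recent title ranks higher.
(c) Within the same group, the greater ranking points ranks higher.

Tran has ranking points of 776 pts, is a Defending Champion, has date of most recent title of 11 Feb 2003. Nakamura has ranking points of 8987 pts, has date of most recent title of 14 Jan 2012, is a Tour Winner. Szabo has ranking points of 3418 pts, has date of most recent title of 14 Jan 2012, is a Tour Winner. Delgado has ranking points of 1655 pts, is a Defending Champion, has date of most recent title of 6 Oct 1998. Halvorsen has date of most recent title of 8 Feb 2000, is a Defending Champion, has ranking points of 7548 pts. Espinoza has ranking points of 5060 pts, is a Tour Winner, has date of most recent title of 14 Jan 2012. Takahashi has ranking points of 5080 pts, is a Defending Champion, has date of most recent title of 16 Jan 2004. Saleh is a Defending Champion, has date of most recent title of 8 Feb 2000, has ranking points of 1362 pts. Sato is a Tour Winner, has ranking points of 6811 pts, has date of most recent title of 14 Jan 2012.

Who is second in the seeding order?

Tran

By status category: Takahashi, Tran, Halvorsen, Saleh and Delgado (Defending Champion); then Nakamura, Sato, Espinoza and Szabo (Tour Winner).
Among Takahashi, Tran, Halvorsen, Saleh and Delgado, by date of most recent title (later first): Takahashi (16 Jan 2004) before Tran (11 Feb 2003) before Halvorsen and Saleh (8 Feb 2000) before Delgado (6 Oct 1998).
Among Halvorsen and Saleh, by ranking points (higher first): Halvorsen (7548 pts) before Saleh (1362 pts).
Nakamura, Sato, Espinoza and Szabo all have date of most recent title 14 Jan 2012, so the next rule applies.
Among Nakamura, Sato, Espinoza and Szabo, by ranking points (higher first): Nakamura (8987 pts) before Sato (6811 pts) before Espinoza (5060 pts) before Szabo (3418 pts).
Order: Takahashi, Tran, Halvorsen, Saleh, Delgado, Nakamura, Sato, Espinoza, Szabo.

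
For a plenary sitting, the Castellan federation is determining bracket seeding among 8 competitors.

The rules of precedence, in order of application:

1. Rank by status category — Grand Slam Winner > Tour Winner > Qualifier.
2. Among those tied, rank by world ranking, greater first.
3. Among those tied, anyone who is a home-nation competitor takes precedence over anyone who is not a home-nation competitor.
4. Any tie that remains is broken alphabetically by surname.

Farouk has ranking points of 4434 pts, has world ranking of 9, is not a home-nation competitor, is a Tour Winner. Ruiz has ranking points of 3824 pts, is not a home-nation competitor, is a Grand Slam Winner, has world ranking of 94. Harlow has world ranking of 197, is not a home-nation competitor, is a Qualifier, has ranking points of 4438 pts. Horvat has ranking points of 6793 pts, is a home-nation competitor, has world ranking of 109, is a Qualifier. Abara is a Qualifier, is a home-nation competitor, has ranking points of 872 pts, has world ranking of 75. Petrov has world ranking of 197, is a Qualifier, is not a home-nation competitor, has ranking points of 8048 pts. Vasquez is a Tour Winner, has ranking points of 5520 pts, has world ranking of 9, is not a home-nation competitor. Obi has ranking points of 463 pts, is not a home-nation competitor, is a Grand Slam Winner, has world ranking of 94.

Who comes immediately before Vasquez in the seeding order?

Farouk

By status category: Obi and Ruiz (Grand Slam Winner); then Farouk and Vasquez (Tour Winner); then Harlow, Petrov, Horvat and Abara (Qualifier).
Obi and Ruiz both have world ranking 94, so the next rule applies.
Obi and Ruiz are each not a home-nation competitor, so the next rule applies.
Among Obi and Ruiz, alphabetically by surname: Obi before Ruiz.
Farouk and Vasquez both have world ranking 9, so the next rule applies.
Farouk and Vasquez are each not a home-nation competitor, so the next rule applies.
Among Farouk and Vasquez, alphabetically by surname: Farouk before Vasquez.
Among Harlow, Petrov, Horvat and Abara, by world ranking (higher first): Harlow and Petrov (197) before Horvat (109) before Abara (75).
Harlow and Petrov are each not a home-nation competitor, so the next rule applies.
Among Harlow and Petrov, alphabetically by surname: Harlow before Petrov.
Order: Obi, Ruiz, Farouk, Vasquez, Harlow, Petrov, Horvat, Abara.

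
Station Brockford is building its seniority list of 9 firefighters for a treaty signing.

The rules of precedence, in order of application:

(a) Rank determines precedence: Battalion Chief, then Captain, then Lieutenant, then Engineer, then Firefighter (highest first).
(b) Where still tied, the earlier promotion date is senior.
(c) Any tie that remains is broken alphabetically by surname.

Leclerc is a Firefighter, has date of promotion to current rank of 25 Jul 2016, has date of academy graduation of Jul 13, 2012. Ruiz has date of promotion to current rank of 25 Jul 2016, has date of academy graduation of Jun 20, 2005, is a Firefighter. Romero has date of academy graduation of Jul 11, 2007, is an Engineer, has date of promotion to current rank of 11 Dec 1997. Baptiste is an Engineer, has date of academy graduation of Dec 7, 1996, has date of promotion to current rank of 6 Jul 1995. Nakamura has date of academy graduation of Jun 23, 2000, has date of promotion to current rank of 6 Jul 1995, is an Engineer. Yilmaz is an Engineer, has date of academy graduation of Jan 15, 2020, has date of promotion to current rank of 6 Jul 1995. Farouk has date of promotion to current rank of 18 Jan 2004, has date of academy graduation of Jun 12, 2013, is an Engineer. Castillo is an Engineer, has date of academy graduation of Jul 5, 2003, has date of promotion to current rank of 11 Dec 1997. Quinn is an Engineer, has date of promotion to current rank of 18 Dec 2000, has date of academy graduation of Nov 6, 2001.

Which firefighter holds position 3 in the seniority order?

Yilmaz

By rank: Baptiste, Nakamura, Yilmaz, Castillo, Romero, Quinn and Farouk (Engineer); then Leclerc and Ruiz (Firefighter).
Among Baptiste, Nakamura, Yilmaz, Castillo, Romero, Quinn and Farouk, by date of promotion to current rank (earlier first): Baptiste, Nakamura and Yilmaz (6 Jul 1995) before Castillo and Romero (11 Dec 1997) before Quinn (18 Dec 2000) before Farouk (18 Jan 2004).
Among Baptiste, Nakamura and Yilmaz, alphabetically by surname: Baptiste before Nakamura before Yilmaz.
Among Castillo and Romero, alphabetically by surname: Castillo before Romero.
Leclerc and Ruiz both have date of promotion to current rank 25 Jul 2016, so the next rule applies.
Among Leclerc and Ruiz, alphabetically by surname: Leclerc before Ruiz.
Order: Baptiste, Nakamura, Yilmaz, Castillo, Romero, Quinn, Farouk, Leclerc, Ruiz.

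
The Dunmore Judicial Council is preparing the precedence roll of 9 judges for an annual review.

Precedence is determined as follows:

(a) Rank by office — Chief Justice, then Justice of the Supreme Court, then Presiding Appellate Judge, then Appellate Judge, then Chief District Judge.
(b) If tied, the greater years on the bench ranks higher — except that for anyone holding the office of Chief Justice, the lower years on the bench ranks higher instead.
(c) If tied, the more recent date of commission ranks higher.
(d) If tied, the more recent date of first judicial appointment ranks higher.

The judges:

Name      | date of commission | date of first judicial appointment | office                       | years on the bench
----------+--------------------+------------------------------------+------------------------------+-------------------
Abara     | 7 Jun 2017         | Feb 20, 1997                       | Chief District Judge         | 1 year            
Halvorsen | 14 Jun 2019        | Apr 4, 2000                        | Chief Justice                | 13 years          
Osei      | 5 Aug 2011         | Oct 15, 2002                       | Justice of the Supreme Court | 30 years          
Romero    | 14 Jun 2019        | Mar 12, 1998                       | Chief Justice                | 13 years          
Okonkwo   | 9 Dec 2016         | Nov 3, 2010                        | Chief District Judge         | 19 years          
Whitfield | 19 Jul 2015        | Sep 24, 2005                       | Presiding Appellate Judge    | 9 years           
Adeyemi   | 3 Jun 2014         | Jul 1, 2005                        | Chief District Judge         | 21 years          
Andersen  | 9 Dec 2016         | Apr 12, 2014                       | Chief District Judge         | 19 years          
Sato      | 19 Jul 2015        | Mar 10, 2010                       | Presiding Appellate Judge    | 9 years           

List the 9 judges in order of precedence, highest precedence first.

Halvorsen, Romero, Osei, Sato, Whitfield, Adeyemi, Andersen, Okonkwo, Abara

By office: Halvorsen and Romero (Chief Justice); then Osei (Justice of the Supreme Court); then Sato and Whitfield (Presiding Appellate Judge); then Adeyemi, Andersen, Okonkwo and Abara (Chief District Judge).
Halvorsen and Romero both have years on the bench 13 years, so the next rule applies.
Halvorsen and Romero both have date of commission 14 Jun 2019, so the next rule applies.
Among Halvorsen and Romero, by date of first judicial appointment (later first): Halvorsen (Apr 4, 2000) before Romero (Mar 12, 1998).
Sato and Whitfield both have years on the bench 9 years, so the next rule applies.
Sato and Whitfield both have date of commission 19 Jul 2015, so the next rule applies.
Among Sato and Whitfield, by date of first judicial appointment (later first): Sato (Mar 10, 2010) before Whitfield (Sep 24, 2005).
Among Adeyemi, Andersen, Okonkwo and Abara, by years on the bench (higher first): Adeyemi (21 years) before Andersen and Okonkwo (19 years) before Abara (1 year).
Andersen and Okonkwo both have date of commission 9 Dec 2016, so the next rule applies.
Among Andersen and Okonkwo, by date of first judicial appointment (later first): Andersen (Apr 12, 2014) before Okonkwo (Nov 3, 2010).
Full order: Halvorsen, Romero, Osei, Sato, Whitfield, Adeyemi, Andersen, Okonkwo, Abara.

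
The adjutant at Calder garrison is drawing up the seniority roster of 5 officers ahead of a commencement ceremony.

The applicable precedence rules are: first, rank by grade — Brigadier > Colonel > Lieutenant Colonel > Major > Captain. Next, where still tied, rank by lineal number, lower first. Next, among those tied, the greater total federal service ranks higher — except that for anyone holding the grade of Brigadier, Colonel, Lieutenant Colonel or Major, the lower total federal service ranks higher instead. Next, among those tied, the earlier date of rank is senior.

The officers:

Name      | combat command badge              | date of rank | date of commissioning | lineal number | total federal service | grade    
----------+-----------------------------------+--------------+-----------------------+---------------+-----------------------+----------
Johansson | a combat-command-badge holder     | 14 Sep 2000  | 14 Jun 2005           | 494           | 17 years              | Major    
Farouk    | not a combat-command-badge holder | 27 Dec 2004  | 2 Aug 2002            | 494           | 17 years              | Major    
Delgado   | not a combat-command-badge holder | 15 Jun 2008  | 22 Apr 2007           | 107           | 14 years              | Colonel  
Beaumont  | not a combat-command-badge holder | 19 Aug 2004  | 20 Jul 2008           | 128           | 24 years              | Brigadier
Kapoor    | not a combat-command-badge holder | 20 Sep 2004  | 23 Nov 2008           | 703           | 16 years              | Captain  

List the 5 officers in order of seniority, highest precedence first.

By grade: Beaumont (Brigadier); then Delgado (Colonel); then Johansson and Farouk (Major); then Kapoor (Captain).
Johansson and Farouk both have lineal number 494, so the next rule applies.
Johansson and Farouk both have total federal service 17 years, so the next rule applies.
Among Johansson and Farouk, by date of rank (earlier first): Johansson (14 Sep 2000) before Farouk (27 Dec 2004).
Full order: Beaumont, Delgado, Johansson, Farouk, Kapoor.

Beaumont, Delgado, Johansson, Farouk, Kapoor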